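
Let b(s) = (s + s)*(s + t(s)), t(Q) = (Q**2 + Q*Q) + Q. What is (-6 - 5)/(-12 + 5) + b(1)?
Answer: 67/7 ≈ 9.5714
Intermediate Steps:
t(Q) = Q + 2*Q**2 (t(Q) = (Q**2 + Q**2) + Q = 2*Q**2 + Q = Q + 2*Q**2)
b(s) = 2*s*(s + s*(1 + 2*s)) (b(s) = (s + s)*(s + s*(1 + 2*s)) = (2*s)*(s + s*(1 + 2*s)) = 2*s*(s + s*(1 + 2*s)))
(-6 - 5)/(-12 + 5) + b(1) = (-6 - 5)/(-12 + 5) + 4*1**2*(1 + 1) = -11/(-7) + 4*1*2 = -11*(-1/7) + 8 = 11/7 + 8 = 67/7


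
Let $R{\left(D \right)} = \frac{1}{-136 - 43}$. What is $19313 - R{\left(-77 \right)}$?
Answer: $\frac{3457028}{179} \approx 19313.0$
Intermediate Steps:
$R{\left(D \right)} = - \frac{1}{179}$ ($R{\left(D \right)} = \frac{1}{-179} = - \frac{1}{179}$)
$19313 - R{\left(-77 \right)} = 19313 - - \frac{1}{179} = 19313 + \frac{1}{179} = \frac{3457028}{179}$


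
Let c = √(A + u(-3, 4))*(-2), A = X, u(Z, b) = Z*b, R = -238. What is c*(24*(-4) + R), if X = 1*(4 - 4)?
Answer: 1336*I*√3 ≈ 2314.0*I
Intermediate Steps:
X = 0 (X = 1*0 = 0)
A = 0
c = -4*I*√3 (c = √(0 - 3*4)*(-2) = √(0 - 12)*(-2) = √(-12)*(-2) = (2*I*√3)*(-2) = -4*I*√3 ≈ -6.9282*I)
c*(24*(-4) + R) = (-4*I*√3)*(24*(-4) - 238) = (-4*I*√3)*(-96 - 238) = -4*I*√3*(-334) = 1336*I*√3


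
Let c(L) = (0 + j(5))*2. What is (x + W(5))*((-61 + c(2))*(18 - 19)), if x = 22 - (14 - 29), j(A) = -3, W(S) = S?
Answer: 2814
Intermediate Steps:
c(L) = -6 (c(L) = (0 - 3)*2 = -3*2 = -6)
x = 37 (x = 22 - 1*(-15) = 22 + 15 = 37)
(x + W(5))*((-61 + c(2))*(18 - 19)) = (37 + 5)*((-61 - 6)*(18 - 19)) = 42*(-67*(-1)) = 42*67 = 2814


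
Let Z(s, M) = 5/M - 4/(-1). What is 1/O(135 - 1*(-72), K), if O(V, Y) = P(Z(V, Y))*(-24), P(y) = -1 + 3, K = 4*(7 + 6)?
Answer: -1/48 ≈ -0.020833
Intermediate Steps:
K = 52 (K = 4*13 = 52)
Z(s, M) = 4 + 5/M (Z(s, M) = 5/M - 4*(-1) = 5/M + 4 = 4 + 5/M)
P(y) = 2
O(V, Y) = -48 (O(V, Y) = 2*(-24) = -48)
1/O(135 - 1*(-72), K) = 1/(-48) = -1/48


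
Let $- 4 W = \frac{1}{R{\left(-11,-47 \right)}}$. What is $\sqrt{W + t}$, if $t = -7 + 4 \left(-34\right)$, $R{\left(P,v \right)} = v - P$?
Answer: $\frac{i \sqrt{20591}}{12} \approx 11.958 i$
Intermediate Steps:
$W = \frac{1}{144}$ ($W = - \frac{1}{4 \left(-47 - -11\right)} = - \frac{1}{4 \left(-47 + 11\right)} = - \frac{1}{4 \left(-36\right)} = \left(- \frac{1}{4}\right) \left(- \frac{1}{36}\right) = \frac{1}{144} \approx 0.0069444$)
$t = -143$ ($t = -7 - 136 = -143$)
$\sqrt{W + t} = \sqrt{\frac{1}{144} - 143} = \sqrt{- \frac{20591}{144}} = \frac{i \sqrt{20591}}{12}$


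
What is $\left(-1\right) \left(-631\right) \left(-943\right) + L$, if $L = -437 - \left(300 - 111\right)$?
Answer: $-595659$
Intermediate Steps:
$L = -626$ ($L = -437 - \left(300 - 111\right) = -437 - 189 = -626$)
$\left(-1\right) \left(-631\right) \left(-943\right) + L = \left(-1\right) \left(-631\right) \left(-943\right) - 626 = 631 \left(-943\right) - 626 = -595033 - 626 = -595659$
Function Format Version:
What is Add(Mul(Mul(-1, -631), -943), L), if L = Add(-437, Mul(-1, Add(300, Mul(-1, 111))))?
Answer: -595659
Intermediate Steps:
L = -626 (L = Add(-437, Mul(-1, Add(300, -111))) = Add(-437, Mul(-1, 189)) = Add(-437, -189) = -626)
Add(Mul(Mul(-1, -631), -943), L) = Add(Mul(Mul(-1, -631), -943), -626) = Add(Mul(631, -943), -626) = Add(-595033, -626) = -595659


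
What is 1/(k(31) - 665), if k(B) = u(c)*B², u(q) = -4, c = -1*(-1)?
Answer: -1/4509 ≈ -0.00022178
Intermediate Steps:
c = 1
k(B) = -4*B²
1/(k(31) - 665) = 1/(-4*31² - 665) = 1/(-4*961 - 665) = 1/(-3844 - 665) = 1/(-4509) = -1/4509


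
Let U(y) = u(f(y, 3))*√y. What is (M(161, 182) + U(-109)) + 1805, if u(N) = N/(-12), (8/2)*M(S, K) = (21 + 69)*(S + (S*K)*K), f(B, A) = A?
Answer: 239994235/2 - I*√109/4 ≈ 1.2e+8 - 2.6101*I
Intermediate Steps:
M(S, K) = 45*S/2 + 45*S*K²/2 (M(S, K) = ((21 + 69)*(S + (S*K)*K))/4 = (90*(S + (K*S)*K))/4 = (90*(S + S*K²))/4 = (90*S + 90*S*K²)/4 = 45*S/2 + 45*S*K²/2)
u(N) = -N/12 (u(N) = N*(-1/12) = -N/12)
U(y) = -√y/4 (U(y) = (-1/12*3)*√y = -√y/4)
(M(161, 182) + U(-109)) + 1805 = ((45/2)*161*(1 + 182²) - I*√109/4) + 1805 = ((45/2)*161*(1 + 33124) - I*√109/4) + 1805 = ((45/2)*161*33125 - I*√109/4) + 1805 = (239990625/2 - I*√109/4) + 1805 = 239994235/2 - I*√109/4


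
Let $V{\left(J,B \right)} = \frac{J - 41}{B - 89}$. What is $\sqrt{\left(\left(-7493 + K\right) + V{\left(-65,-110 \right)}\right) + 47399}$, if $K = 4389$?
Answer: $\frac{\sqrt{1754147389}}{199} \approx 210.47$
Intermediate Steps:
$V{\left(J,B \right)} = \frac{-41 + J}{-89 + B}$
$\sqrt{\left(\left(-7493 + K\right) + V{\left(-65,-110 \right)}\right) + 47399} = \sqrt{\left(\left(-7493 + 4389\right) + \frac{-41 - 65}{-89 - 110}\right) + 47399} = \sqrt{\left(-3104 + \frac{1}{-199} \left(-106\right)\right) + 47399} = \sqrt{\left(-3104 - - \frac{106}{199}\right) + 47399} = \sqrt{\left(-3104 + \frac{106}{199}\right) + 47399} = \sqrt{- \frac{617590}{199} + 47399} = \sqrt{\frac{8814811}{199}} = \frac{\sqrt{1754147389}}{199}$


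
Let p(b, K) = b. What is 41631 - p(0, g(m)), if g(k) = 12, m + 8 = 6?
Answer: 41631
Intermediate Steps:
m = -2 (m = -8 + 6 = -2)
41631 - p(0, g(m)) = 41631 - 1*0 = 41631 + 0 = 41631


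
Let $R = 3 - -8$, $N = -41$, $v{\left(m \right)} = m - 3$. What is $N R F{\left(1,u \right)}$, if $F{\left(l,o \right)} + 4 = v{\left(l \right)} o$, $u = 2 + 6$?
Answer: $9020$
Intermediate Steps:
$v{\left(m \right)} = -3 + m$ ($v{\left(m \right)} = m - 3 = -3 + m$)
$u = 8$
$R = 11$ ($R = 3 + 8 = 11$)
$F{\left(l,o \right)} = -4 + o \left(-3 + l\right)$ ($F{\left(l,o \right)} = -4 + \left(-3 + l\right) o = -4 + o \left(-3 + l\right)$)
$N R F{\left(1,u \right)} = \left(-41\right) 11 \left(-4 + 8 \left(-3 + 1\right)\right) = - 451 \left(-4 + 8 \left(-2\right)\right) = - 451 \left(-4 - 16\right) = \left(-451\right) \left(-20\right) = 9020$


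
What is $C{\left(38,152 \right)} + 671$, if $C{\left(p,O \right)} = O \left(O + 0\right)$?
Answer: $23775$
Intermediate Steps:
$C{\left(p,O \right)} = O^{2}$ ($C{\left(p,O \right)} = O O = O^{2}$)
$C{\left(38,152 \right)} + 671 = 152^{2} + 671 = 23104 + 671 = 23775$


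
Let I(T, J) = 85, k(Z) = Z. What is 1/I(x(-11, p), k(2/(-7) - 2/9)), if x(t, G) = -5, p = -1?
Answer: 1/85 ≈ 0.011765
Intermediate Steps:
1/I(x(-11, p), k(2/(-7) - 2/9)) = 1/85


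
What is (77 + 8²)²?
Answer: 19881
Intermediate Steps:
(77 + 8²)² = (77 + 64)² = 141² = 19881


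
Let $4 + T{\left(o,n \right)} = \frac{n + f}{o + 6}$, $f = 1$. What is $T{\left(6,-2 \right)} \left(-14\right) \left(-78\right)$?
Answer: $-4459$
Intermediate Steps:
$T{\left(o,n \right)} = -4 + \frac{1 + n}{6 + o}$ ($T{\left(o,n \right)} = -4 + \frac{n + 1}{o + 6} = -4 + \frac{1 + n}{6 + o}$)
$T{\left(6,-2 \right)} \left(-14\right) \left(-78\right) = \frac{-23 - 2 - 24}{6 + 6} \left(-14\right) \left(-78\right) = \frac{-23 - 2 - 24}{12} \left(-14\right) \left(-78\right) = \frac{1}{12} \left(-49\right) \left(-14\right) \left(-78\right) = \left(- \frac{49}{12}\right) \left(-14\right) \left(-78\right) = \frac{343}{6} \left(-78\right) = -4459$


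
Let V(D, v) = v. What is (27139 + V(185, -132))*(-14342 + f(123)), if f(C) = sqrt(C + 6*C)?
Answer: -387334394 + 27007*sqrt(861) ≈ -3.8654e+8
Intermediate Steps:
f(C) = sqrt(7)*sqrt(C) (f(C) = sqrt(7*C) = sqrt(7)*sqrt(C))
(27139 + V(185, -132))*(-14342 + f(123)) = (27139 - 132)*(-14342 + sqrt(7)*sqrt(123)) = 27007*(-14342 + sqrt(861)) = -387334394 + 27007*sqrt(861)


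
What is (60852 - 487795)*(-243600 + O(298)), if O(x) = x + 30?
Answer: 103863277496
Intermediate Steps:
O(x) = 30 + x
(60852 - 487795)*(-243600 + O(298)) = (60852 - 487795)*(-243600 + (30 + 298)) = -426943*(-243600 + 328) = -426943*(-243272) = 103863277496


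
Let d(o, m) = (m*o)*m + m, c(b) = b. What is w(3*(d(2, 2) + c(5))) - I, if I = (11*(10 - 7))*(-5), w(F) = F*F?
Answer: 2190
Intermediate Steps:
d(o, m) = m + o*m**2 (d(o, m) = o*m**2 + m = m + o*m**2)
w(F) = F**2
I = -165 (I = (11*3)*(-5) = 33*(-5) = -165)
w(3*(d(2, 2) + c(5))) - I = (3*(2*(1 + 2*2) + 5))**2 - 1*(-165) = (3*(2*(1 + 4) + 5))**2 + 165 = (3*(2*5 + 5))**2 + 165 = (3*(10 + 5))**2 + 165 = (3*15)**2 + 165 = 45**2 + 165 = 2025 + 165 = 2190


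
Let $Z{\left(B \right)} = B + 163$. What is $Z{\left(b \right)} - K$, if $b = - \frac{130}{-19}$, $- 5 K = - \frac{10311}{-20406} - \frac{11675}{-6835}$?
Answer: $\frac{7916824159}{46491670} \approx 170.28$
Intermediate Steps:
$K = - \frac{20581049}{46491670}$ ($K = - \frac{- \frac{10311}{-20406} - \frac{11675}{-6835}}{5} = - \frac{\left(-10311\right) \left(- \frac{1}{20406}\right) - - \frac{2335}{1367}}{5} = - \frac{\frac{3437}{6802} + \frac{2335}{1367}}{5} = \left(- \frac{1}{5}\right) \frac{20581049}{9298334} = - \frac{20581049}{46491670} \approx -0.44268$)
$b = \frac{130}{19}$ ($b = \left(-130\right) \left(- \frac{1}{19}\right) = \frac{130}{19} \approx 6.8421$)
$Z{\left(B \right)} = 163 + B$
$Z{\left(b \right)} - K = \left(163 + \frac{130}{19}\right) - - \frac{20581049}{46491670} = \frac{3227}{19} + \frac{20581049}{46491670} = \frac{7916824159}{46491670}$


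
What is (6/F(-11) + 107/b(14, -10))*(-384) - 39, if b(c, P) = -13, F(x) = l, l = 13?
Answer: 38277/13 ≈ 2944.4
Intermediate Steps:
F(x) = 13
(6/F(-11) + 107/b(14, -10))*(-384) - 39 = (6/13 + 107/(-13))*(-384) - 39 = (6*(1/13) + 107*(-1/13))*(-384) - 39 = (6/13 - 107/13)*(-384) - 39 = -101/13*(-384) - 39 = 38784/13 - 39 = 38277/13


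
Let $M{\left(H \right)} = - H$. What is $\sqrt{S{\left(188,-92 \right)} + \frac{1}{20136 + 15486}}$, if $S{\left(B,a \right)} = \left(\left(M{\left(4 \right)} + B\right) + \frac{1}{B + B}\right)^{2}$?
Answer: $\frac{\sqrt{168716667559200577}}{2232312} \approx 184.0$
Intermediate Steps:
$S{\left(B,a \right)} = \left(-4 + B + \frac{1}{2 B}\right)^{2}$ ($S{\left(B,a \right)} = \left(\left(\left(-1\right) 4 + B\right) + \frac{1}{B + B}\right)^{2} = \left(\left(-4 + B\right) + \frac{1}{2 B}\right)^{2} = \left(-4 + B + \frac{1}{2 B}\right)^{2}$)
$\sqrt{S{\left(188,-92 \right)} + \frac{1}{20136 + 15486}} = \sqrt{\frac{\left(1 - 1504 + 2 \cdot 188^{2}\right)^{2}}{4 \cdot 35344} + \frac{1}{20136 + 15486}} = \sqrt{\frac{1}{4} \cdot \frac{1}{35344} \left(1 - 1504 + 2 \cdot 35344\right)^{2} + \frac{1}{35622}} = \sqrt{\frac{1}{4} \cdot \frac{1}{35344} \left(1 - 1504 + 70688\right)^{2} + \frac{1}{35622}} = \sqrt{\frac{1}{4} \cdot \frac{1}{35344} \cdot 69185^{2} + \frac{1}{35622}} = \sqrt{\frac{1}{4} \cdot \frac{1}{35344} \cdot 4786564225 + \frac{1}{35622}} = \sqrt{\frac{4786564225}{141376} + \frac{1}{35622}} = \sqrt{\frac{85253495482163}{2518047936}} = \frac{\sqrt{168716667559200577}}{2232312}$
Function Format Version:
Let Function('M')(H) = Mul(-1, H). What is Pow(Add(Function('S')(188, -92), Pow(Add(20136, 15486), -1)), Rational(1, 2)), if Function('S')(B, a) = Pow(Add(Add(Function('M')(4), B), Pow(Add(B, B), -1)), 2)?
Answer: Mul(Rational(1, 2232312), Pow(168716667559200577, Rational(1, 2))) ≈ 184.00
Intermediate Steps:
Function('S')(B, a) = Pow(Add(-4, B, Mul(Rational(1, 2), Pow(B, -1))), 2) (Function('S')(B, a) = Pow(Add(Add(Mul(-1, 4), B), Pow(Add(B, B), -1)), 2) = Pow(Add(Add(-4, B), Pow(Mul(2, B), -1)), 2) = Pow(Add(Add(-4, B), Mul(Rational(1, 2), Pow(B, -1))), 2) = Pow(Add(-4, B, Mul(Rational(1, 2), Pow(B, -1))), 2))
Pow(Add(Function('S')(188, -92), Pow(Add(20136, 15486), -1)), Rational(1, 2)) = Pow(Add(Mul(Rational(1, 4), Pow(188, -2), Pow(Add(1, Mul(-8, 188), Mul(2, Pow(188, 2))), 2)), Pow(Add(20136, 15486), -1)), Rational(1, 2)) = Pow(Add(Mul(Rational(1, 4), Rational(1, 35344), Pow(Add(1, -1504, Mul(2, 35344)), 2)), Pow(35622, -1)), Rational(1, 2)) = Pow(Add(Mul(Rational(1, 4), Rational(1, 35344), Pow(Add(1, -1504, 70688), 2)), Rational(1, 35622)), Rational(1, 2)) = Pow(Add(Mul(Rational(1, 4), Rational(1, 35344), Pow(69185, 2)), Rational(1, 35622)), Rational(1, 2)) = Pow(Add(Mul(Rational(1, 4), Rational(1, 35344), 4786564225), Rational(1, 35622)), Rational(1, 2)) = Pow(Add(Rational(4786564225, 141376), Rational(1, 35622)), Rational(1, 2)) = Pow(Rational(85253495482163, 2518047936), Rational(1, 2)) = Mul(Rational(1, 2232312), Pow(168716667559200577, Rational(1, 2)))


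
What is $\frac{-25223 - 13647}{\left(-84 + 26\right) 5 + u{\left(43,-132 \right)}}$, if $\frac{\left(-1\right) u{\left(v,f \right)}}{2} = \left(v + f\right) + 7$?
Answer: $\frac{19435}{63} \approx 308.49$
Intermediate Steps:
$u{\left(v,f \right)} = -14 - 2 f - 2 v$ ($u{\left(v,f \right)} = - 2 \left(\left(v + f\right) + 7\right) = - 2 \left(\left(f + v\right) + 7\right) = - 2 \left(7 + f + v\right) = -14 - 2 f - 2 v$)
$\frac{-25223 - 13647}{\left(-84 + 26\right) 5 + u{\left(43,-132 \right)}} = \frac{-25223 - 13647}{\left(-84 + 26\right) 5 - -164} = - \frac{38870}{\left(-58\right) 5 - -164} = - \frac{38870}{-290 + 164} = - \frac{38870}{-126} = \left(-38870\right) \left(- \frac{1}{126}\right) = \frac{19435}{63}$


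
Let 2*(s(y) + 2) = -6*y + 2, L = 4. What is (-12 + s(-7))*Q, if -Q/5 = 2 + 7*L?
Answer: -1200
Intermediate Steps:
Q = -150 (Q = -5*(2 + 7*4) = -5*(2 + 28) = -5*30 = -150)
s(y) = -1 - 3*y (s(y) = -2 + (-6*y + 2)/2 = -2 + (2 - 6*y)/2 = -2 + (1 - 3*y) = -1 - 3*y)
(-12 + s(-7))*Q = (-12 + (-1 - 3*(-7)))*(-150) = (-12 + (-1 + 21))*(-150) = (-12 + 20)*(-150) = 8*(-150) = -1200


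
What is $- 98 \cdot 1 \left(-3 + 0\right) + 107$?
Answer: $401$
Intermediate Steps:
$- 98 \cdot 1 \left(-3 + 0\right) + 107 = - 98 \cdot 1 \left(-3\right) + 107 = \left(-98\right) \left(-3\right) + 107 = 294 + 107 = 401$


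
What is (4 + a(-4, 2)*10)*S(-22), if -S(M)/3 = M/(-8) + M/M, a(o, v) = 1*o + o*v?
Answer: 1305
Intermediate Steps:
a(o, v) = o + o*v
S(M) = -3 + 3*M/8 (S(M) = -3*(M/(-8) + M/M) = -3*(M*(-1/8) + 1) = -3*(-M/8 + 1) = -3*(1 - M/8) = -3 + 3*M/8)
(4 + a(-4, 2)*10)*S(-22) = (4 - 4*(1 + 2)*10)*(-3 + (3/8)*(-22)) = (4 - 4*3*10)*(-3 - 33/4) = (4 - 12*10)*(-45/4) = (4 - 120)*(-45/4) = -116*(-45/4) = 1305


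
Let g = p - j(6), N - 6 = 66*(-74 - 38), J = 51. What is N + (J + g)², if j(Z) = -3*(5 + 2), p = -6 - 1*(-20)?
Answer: 10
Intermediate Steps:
p = 14 (p = -6 + 20 = 14)
j(Z) = -21 (j(Z) = -3*7 = -21)
N = -7386 (N = 6 + 66*(-74 - 38) = 6 + 66*(-112) = 6 - 7392 = -7386)
g = 35 (g = 14 - 1*(-21) = 14 + 21 = 35)
N + (J + g)² = -7386 + (51 + 35)² = -7386 + 86² = -7386 + 7396 = 10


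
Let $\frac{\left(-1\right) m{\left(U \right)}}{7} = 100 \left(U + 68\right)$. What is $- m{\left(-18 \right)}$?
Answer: $35000$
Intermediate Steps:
$m{\left(U \right)} = -47600 - 700 U$ ($m{\left(U \right)} = - 7 \cdot 100 \left(U + 68\right) = - 7 \cdot 100 \left(68 + U\right) = - 7 \left(6800 + 100 U\right) = -47600 - 700 U$)
$- m{\left(-18 \right)} = - (-47600 - -12600) = - (-47600 + 12600) = \left(-1\right) \left(-35000\right) = 35000$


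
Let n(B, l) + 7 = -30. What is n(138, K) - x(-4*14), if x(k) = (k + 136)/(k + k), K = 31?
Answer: -254/7 ≈ -36.286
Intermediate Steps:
n(B, l) = -37 (n(B, l) = -7 - 30 = -37)
x(k) = (136 + k)/(2*k) (x(k) = (136 + k)/((2*k)) = (136 + k)*(1/(2*k)) = (136 + k)/(2*k))
n(138, K) - x(-4*14) = -37 - (136 - 4*14)/(2*((-4*14))) = -37 - (136 - 56)/(2*(-56)) = -37 - (-1)*80/(2*56) = -37 - 1*(-5/7) = -37 + 5/7 = -254/7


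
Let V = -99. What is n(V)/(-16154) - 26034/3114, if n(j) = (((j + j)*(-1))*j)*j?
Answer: -538631284/4191963 ≈ -128.49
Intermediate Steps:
n(j) = -2*j³ (n(j) = (((2*j)*(-1))*j)*j = ((-2*j)*j)*j = (-2*j²)*j = -2*j³)
n(V)/(-16154) - 26034/3114 = -2*(-99)³/(-16154) - 26034/3114 = -2*(-970299)*(-1/16154) - 26034*1/3114 = 1940598*(-1/16154) - 4339/519 = -970299/8077 - 4339/519 = -538631284/4191963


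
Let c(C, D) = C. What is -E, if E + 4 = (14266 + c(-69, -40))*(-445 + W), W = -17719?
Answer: 257874312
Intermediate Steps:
E = -257874312 (E = -4 + (14266 - 69)*(-445 - 17719) = -4 + 14197*(-18164) = -4 - 257874308 = -257874312)
-E = -1*(-257874312) = 257874312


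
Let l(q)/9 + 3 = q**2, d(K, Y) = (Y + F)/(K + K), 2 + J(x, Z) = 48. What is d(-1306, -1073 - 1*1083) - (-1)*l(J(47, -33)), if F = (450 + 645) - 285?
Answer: 24836875/1306 ≈ 19018.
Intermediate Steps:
J(x, Z) = 46 (J(x, Z) = -2 + 48 = 46)
F = 810 (F = 1095 - 285 = 810)
d(K, Y) = (810 + Y)/(2*K) (d(K, Y) = (Y + 810)/(K + K) = (810 + Y)/((2*K)) = (810 + Y)*(1/(2*K)) = (810 + Y)/(2*K))
l(q) = -27 + 9*q**2
d(-1306, -1073 - 1*1083) - (-1)*l(J(47, -33)) = (1/2)*(810 + (-1073 - 1*1083))/(-1306) - (-1)*(-27 + 9*46**2) = (1/2)*(-1/1306)*(810 + (-1073 - 1083)) - (-1)*(-27 + 9*2116) = (1/2)*(-1/1306)*(810 - 2156) - (-1)*(-27 + 19044) = (1/2)*(-1/1306)*(-1346) - (-1)*19017 = 673/1306 - 1*(-19017) = 673/1306 + 19017 = 24836875/1306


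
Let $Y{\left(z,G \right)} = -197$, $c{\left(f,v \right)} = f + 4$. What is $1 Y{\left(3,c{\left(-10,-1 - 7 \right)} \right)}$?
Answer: $-197$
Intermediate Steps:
$c{\left(f,v \right)} = 4 + f$
$1 Y{\left(3,c{\left(-10,-1 - 7 \right)} \right)} = 1 \left(-197\right) = -197$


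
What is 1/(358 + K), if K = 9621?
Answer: 1/9979 ≈ 0.00010021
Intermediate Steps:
1/(358 + K) = 1/(358 + 9621) = 1/9979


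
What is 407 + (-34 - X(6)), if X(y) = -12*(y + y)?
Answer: 517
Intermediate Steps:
X(y) = -24*y
407 + (-34 - X(6)) = 407 + (-34 - (-24)*6) = 407 + (-34 - 1*(-144)) = 407 + (-34 + 144) = 407 + 110 = 517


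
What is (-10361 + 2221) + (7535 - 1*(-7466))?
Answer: 6861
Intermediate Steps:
(-10361 + 2221) + (7535 - 1*(-7466)) = -8140 + (7535 + 7466) = -8140 + 15001 = 6861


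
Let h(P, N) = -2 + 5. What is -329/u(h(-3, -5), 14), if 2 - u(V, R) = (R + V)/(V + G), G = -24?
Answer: -6909/59 ≈ -117.10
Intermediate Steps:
h(P, N) = 3
u(V, R) = 2 - (R + V)/(-24 + V) (u(V, R) = 2 - (R + V)/(V - 24) = 2 - (R + V)/(-24 + V))
-329/u(h(-3, -5), 14) = -329*(-24 + 3)/(-48 + 3 - 1*14) = -329*(-21/(-48 + 3 - 14)) = -329/((-1/21*(-59))) = -329/59/21 = -329*21/59 = -6909/59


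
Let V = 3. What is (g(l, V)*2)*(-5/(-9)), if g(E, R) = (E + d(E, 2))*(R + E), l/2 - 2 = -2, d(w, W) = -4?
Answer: -40/3 ≈ -13.333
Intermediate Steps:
l = 0 (l = 4 + 2*(-2) = 4 - 4 = 0)
g(E, R) = (-4 + E)*(E + R) (g(E, R) = (E - 4)*(R + E) = (-4 + E)*(E + R))
(g(l, V)*2)*(-5/(-9)) = ((0² - 4*0 - 4*3 + 0*3)*2)*(-5/(-9)) = ((0 + 0 - 12 + 0)*2)*(-5*(-⅑)) = -12*2*(5/9) = -24*5/9 = -40/3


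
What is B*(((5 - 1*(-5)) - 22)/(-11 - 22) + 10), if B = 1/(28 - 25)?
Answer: 38/11 ≈ 3.4545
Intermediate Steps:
B = 1/3 ≈ 0.33333
B*(((5 - 1*(-5)) - 22)/(-11 - 22) + 10) = (((5 - 1*(-5)) - 22)/(-11 - 22) + 10)/3 = (((5 + 5) - 22)/(-33) + 10)/3 = ((10 - 22)*(-1/33) + 10)/3 = (-12*(-1/33) + 10)/3 = (4/11 + 10)/3 = (1/3)*(114/11) = 38/11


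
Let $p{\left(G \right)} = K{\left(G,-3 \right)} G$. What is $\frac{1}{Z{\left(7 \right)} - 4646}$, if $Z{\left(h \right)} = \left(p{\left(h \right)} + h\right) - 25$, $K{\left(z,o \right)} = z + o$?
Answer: $- \frac{1}{4636} \approx -0.0002157$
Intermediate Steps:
$K{\left(z,o \right)} = o + z$
$p{\left(G \right)} = G \left(-3 + G\right)$ ($p{\left(G \right)} = \left(-3 + G\right) G = G \left(-3 + G\right)$)
$Z{\left(h \right)} = -25 + h + h \left(-3 + h\right)$ ($Z{\left(h \right)} = \left(h \left(-3 + h\right) + h\right) - 25 = \left(h + h \left(-3 + h\right)\right) - 25 = -25 + h + h \left(-3 + h\right)$)
$\frac{1}{Z{\left(7 \right)} - 4646} = \frac{1}{\left(-25 + 7 + 7 \left(-3 + 7\right)\right) - 4646} = \frac{1}{\left(-25 + 7 + 7 \cdot 4\right) - 4646} = \frac{1}{\left(-25 + 7 + 28\right) - 4646} = \frac{1}{10 - 4646} = \frac{1}{-4636} = - \frac{1}{4636}$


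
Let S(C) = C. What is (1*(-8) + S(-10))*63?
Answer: -1134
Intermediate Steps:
(1*(-8) + S(-10))*63 = (1*(-8) - 10)*63 = (-8 - 10)*63 = -18*63 = -1134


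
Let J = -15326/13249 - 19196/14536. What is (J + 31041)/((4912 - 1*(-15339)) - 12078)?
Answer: 1494407590871/393504335818 ≈ 3.7977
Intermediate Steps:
J = -119276635/48146866 (J = -15326*1/13249 - 19196*1/14536 = -15326/13249 - 4799/3634 = -119276635/48146866 ≈ -2.4773)
(J + 31041)/((4912 - 1*(-15339)) - 12078) = (-119276635/48146866 + 31041)/((4912 - 1*(-15339)) - 12078) = 1494407590871/(48146866*((4912 + 15339) - 12078)) = 1494407590871/(48146866*(20251 - 12078)) = (1494407590871/48146866)/8173 = (1494407590871/48146866)*(1/8173) = 1494407590871/393504335818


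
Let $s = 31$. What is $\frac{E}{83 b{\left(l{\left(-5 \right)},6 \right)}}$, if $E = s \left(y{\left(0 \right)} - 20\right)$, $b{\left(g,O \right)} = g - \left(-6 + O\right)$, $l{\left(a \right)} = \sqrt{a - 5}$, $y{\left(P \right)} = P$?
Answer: $\frac{62 i \sqrt{10}}{83} \approx 2.3622 i$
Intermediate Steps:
$l{\left(a \right)} = \sqrt{-5 + a}$
$b{\left(g,O \right)} = 6 + g - O$
$E = -620$ ($E = 31 \left(0 - 20\right) = 31 \left(-20\right) = -620$)
$\frac{E}{83 b{\left(l{\left(-5 \right)},6 \right)}} = - \frac{620}{83 \left(6 + \sqrt{-5 - 5} - 6\right)} = - \frac{620}{83 \left(6 + \sqrt{-10} - 6\right)} = - \frac{620}{83 \left(6 + i \sqrt{10} - 6\right)} = - \frac{620}{83 i \sqrt{10}} = - 620 \left(- \frac{i \sqrt{10}}{830}\right) = \frac{62 i \sqrt{10}}{83}$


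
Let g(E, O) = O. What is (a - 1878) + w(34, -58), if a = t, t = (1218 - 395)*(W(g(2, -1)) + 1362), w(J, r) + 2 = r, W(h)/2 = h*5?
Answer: 1110758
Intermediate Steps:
W(h) = 10*h (W(h) = 2*(h*5) = 2*(5*h) = 10*h)
w(J, r) = -2 + r
t = 1112696 (t = (1218 - 395)*(10*(-1) + 1362) = 823*(-10 + 1362) = 823*1352 = 1112696)
a = 1112696
(a - 1878) + w(34, -58) = (1112696 - 1878) + (-2 - 58) = 1110818 - 60 = 1110758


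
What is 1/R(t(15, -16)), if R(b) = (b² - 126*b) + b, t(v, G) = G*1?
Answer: 1/2256 ≈ 0.00044326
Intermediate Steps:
t(v, G) = G
R(b) = b² - 125*b
1/R(t(15, -16)) = 1/(-16*(-125 - 16)) = 1/(-16*(-141)) = 1/2256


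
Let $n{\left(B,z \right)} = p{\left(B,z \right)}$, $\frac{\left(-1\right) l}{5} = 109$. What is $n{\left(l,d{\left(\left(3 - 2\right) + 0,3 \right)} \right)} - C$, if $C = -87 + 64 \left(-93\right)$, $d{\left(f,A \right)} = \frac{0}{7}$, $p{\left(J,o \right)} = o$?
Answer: $6039$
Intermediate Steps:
$d{\left(f,A \right)} = 0$ ($d{\left(f,A \right)} = 0 \cdot \frac{1}{7} = 0$)
$l = -545$ ($l = \left(-5\right) 109 = -545$)
$n{\left(B,z \right)} = z$
$C = -6039$ ($C = -87 - 5952 = -6039$)
$n{\left(l,d{\left(\left(3 - 2\right) + 0,3 \right)} \right)} - C = 0 - -6039 = 0 + 6039 = 6039$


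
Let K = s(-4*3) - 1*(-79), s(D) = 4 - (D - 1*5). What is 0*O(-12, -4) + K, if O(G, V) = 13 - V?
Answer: 100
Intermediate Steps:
s(D) = 9 - D (s(D) = 4 - (D - 5) = 4 - (-5 + D) = 4 + (5 - D) = 9 - D)
K = 100 (K = (9 - (-4)*3) - 1*(-79) = (9 - 1*(-12)) + 79 = (9 + 12) + 79 = 21 + 79 = 100)
0*O(-12, -4) + K = 0*(13 - 1*(-4)) + 100 = 0*(13 + 4) + 100 = 0*17 + 100 = 0 + 100 = 100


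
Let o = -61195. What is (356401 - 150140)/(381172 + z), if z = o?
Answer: 206261/319977 ≈ 0.64461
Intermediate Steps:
z = -61195
(356401 - 150140)/(381172 + z) = (356401 - 150140)/(381172 - 61195) = 206261/319977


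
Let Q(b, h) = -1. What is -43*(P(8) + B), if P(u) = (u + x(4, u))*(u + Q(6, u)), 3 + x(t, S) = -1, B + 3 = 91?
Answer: -4988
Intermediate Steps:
B = 88 (B = -3 + 91 = 88)
x(t, S) = -4 (x(t, S) = -3 - 1 = -4)
P(u) = (-1 + u)*(-4 + u) (P(u) = (u - 4)*(u - 1) = (-4 + u)*(-1 + u) = (-1 + u)*(-4 + u))
-43*(P(8) + B) = -43*((4 + 8**2 - 5*8) + 88) = -43*((4 + 64 - 40) + 88) = -43*(28 + 88) = -43*116 = -4988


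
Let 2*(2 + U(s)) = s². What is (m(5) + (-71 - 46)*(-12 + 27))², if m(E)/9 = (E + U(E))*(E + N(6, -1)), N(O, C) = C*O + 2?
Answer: 10439361/4 ≈ 2.6098e+6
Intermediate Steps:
N(O, C) = 2 + C*O
U(s) = -2 + s²/2
m(E) = 9*(-4 + E)*(-2 + E + E²/2) (m(E) = 9*((E + (-2 + E²/2))*(E + (2 - 1*6))) = 9*((-2 + E + E²/2)*(E + (2 - 6))) = 9*((-2 + E + E²/2)*(E - 4)) = 9*((-2 + E + E²/2)*(-4 + E)) = 9*((-4 + E)*(-2 + E + E²/2)) = 9*(-4 + E)*(-2 + E + E²/2))
(m(5) + (-71 - 46)*(-12 + 27))² = ((72 - 54*5 - 9*5² + (9/2)*5³) + (-71 - 46)*(-12 + 27))² = ((72 - 270 - 9*25 + (9/2)*125) - 117*15)² = ((72 - 270 - 225 + 1125/2) - 1755)² = (279/2 - 1755)² = (-3231/2)² = 10439361/4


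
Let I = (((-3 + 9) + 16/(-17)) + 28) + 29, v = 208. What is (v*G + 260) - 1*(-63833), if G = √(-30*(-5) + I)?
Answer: 64093 + 208*√61285/17 ≈ 67122.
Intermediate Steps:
I = 1055/17 (I = ((6 + 16*(-1/17)) + 28) + 29 = ((6 - 16/17) + 28) + 29 = (86/17 + 28) + 29 = 562/17 + 29 = 1055/17 ≈ 62.059)
G = √61285/17 (G = √(-30*(-5) + 1055/17) = √(150 + 1055/17) = √(3605/17) = √61285/17 ≈ 14.562)
(v*G + 260) - 1*(-63833) = (208*(√61285/17) + 260) - 1*(-63833) = (208*√61285/17 + 260) + 63833 = (260 + 208*√61285/17) + 63833 = 64093 + 208*√61285/17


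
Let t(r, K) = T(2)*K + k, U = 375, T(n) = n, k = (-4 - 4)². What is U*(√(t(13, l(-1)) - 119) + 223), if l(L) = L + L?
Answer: 83625 + 375*I*√59 ≈ 83625.0 + 2880.4*I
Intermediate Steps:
k = 64 (k = (-8)² = 64)
l(L) = 2*L
t(r, K) = 64 + 2*K (t(r, K) = 2*K + 64 = 64 + 2*K)
U*(√(t(13, l(-1)) - 119) + 223) = 375*(√((64 + 2*(2*(-1))) - 119) + 223) = 375*(√((64 + 2*(-2)) - 119) + 223) = 375*(√((64 - 4) - 119) + 223) = 375*(√(60 - 119) + 223) = 375*(√(-59) + 223) = 375*(I*√59 + 223) = 375*(223 + I*√59) = 83625 + 375*I*√59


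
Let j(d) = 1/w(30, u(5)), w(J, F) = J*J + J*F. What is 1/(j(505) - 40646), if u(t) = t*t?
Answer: -1650/67065899 ≈ -2.4603e-5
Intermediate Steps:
u(t) = t²
w(J, F) = J² + F*J
j(d) = 1/1650 (j(d) = 1/(30*(5² + 30)) = 1/(30*(25 + 30)) = 1/(30*55) = 1/1650)
1/(j(505) - 40646) = 1/(1/1650 - 40646) = 1/(-67065899/1650) = -1650/67065899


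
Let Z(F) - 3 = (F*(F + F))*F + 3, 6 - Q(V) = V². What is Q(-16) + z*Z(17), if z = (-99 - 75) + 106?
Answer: -668826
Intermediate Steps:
Q(V) = 6 - V²
Z(F) = 6 + 2*F³ (Z(F) = 3 + ((F*(F + F))*F + 3) = 3 + ((F*(2*F))*F + 3) = 3 + ((2*F²)*F + 3) = 3 + (2*F³ + 3) = 3 + (3 + 2*F³) = 6 + 2*F³)
z = -68 (z = -174 + 106 = -68)
Q(-16) + z*Z(17) = (6 - 1*(-16)²) - 68*(6 + 2*17³) = (6 - 1*256) - 68*(6 + 2*4913) = (6 - 256) - 68*(6 + 9826) = -250 - 68*9832 = -250 - 668576 = -668826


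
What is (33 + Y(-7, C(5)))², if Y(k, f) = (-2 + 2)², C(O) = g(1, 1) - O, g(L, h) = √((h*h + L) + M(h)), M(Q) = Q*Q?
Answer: 1089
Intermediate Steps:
M(Q) = Q²
g(L, h) = √(L + 2*h²) (g(L, h) = √((h*h + L) + h²) = √((h² + L) + h²) = √((L + h²) + h²) = √(L + 2*h²))
C(O) = √3 - O (C(O) = √(1 + 2*1²) - O = √(1 + 2*1) - O = √(1 + 2) - O = √3 - O)
Y(k, f) = 0 (Y(k, f) = 0² = 0)
(33 + Y(-7, C(5)))² = (33 + 0)² = 33² = 1089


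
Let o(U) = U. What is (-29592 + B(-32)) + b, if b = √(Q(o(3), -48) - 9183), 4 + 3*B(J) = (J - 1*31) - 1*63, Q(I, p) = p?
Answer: -88906/3 + I*√9231 ≈ -29635.0 + 96.078*I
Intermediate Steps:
B(J) = -98/3 + J/3 (B(J) = -4/3 + ((J - 1*31) - 1*63)/3 = -4/3 + ((J - 31) - 63)/3 = -4/3 + ((-31 + J) - 63)/3 = -4/3 + (-94 + J)/3 = -4/3 + (-94/3 + J/3) = -98/3 + J/3)
b = I*√9231 (b = √(-48 - 9183) = √(-9231) = I*√9231 ≈ 96.078*I)
(-29592 + B(-32)) + b = (-29592 + (-98/3 + (⅓)*(-32))) + I*√9231 = (-29592 + (-98/3 - 32/3)) + I*√9231 = (-29592 - 130/3) + I*√9231 = -88906/3 + I*√9231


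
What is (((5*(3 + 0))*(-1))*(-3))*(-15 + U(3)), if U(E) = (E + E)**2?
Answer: 945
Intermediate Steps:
U(E) = 4*E**2 (U(E) = (2*E)**2 = 4*E**2)
(((5*(3 + 0))*(-1))*(-3))*(-15 + U(3)) = (((5*(3 + 0))*(-1))*(-3))*(-15 + 4*3**2) = (((5*3)*(-1))*(-3))*(-15 + 4*9) = ((15*(-1))*(-3))*(-15 + 36) = -15*(-3)*21 = 45*21 = 945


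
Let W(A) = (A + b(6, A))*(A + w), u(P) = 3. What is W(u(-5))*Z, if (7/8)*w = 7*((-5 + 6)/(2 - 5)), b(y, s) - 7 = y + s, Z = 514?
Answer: 9766/3 ≈ 3255.3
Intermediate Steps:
b(y, s) = 7 + s + y (b(y, s) = 7 + (y + s) = 7 + (s + y) = 7 + s + y)
w = -8/3 (w = 8*(7*((-5 + 6)/(2 - 5)))/7 = 8*(7*(1/(-3)))/7 = 8*(7*(1*(-⅓)))/7 = 8*(7*(-⅓))/7 = (8/7)*(-7/3) = -8/3 ≈ -2.6667)
W(A) = (13 + 2*A)*(-8/3 + A) (W(A) = (A + (7 + A + 6))*(A - 8/3) = (A + (13 + A))*(-8/3 + A) = (13 + 2*A)*(-8/3 + A))
W(u(-5))*Z = (-104/3 + 2*3² + (23/3)*3)*514 = (-104/3 + 2*9 + 23)*514 = (-104/3 + 18 + 23)*514 = (19/3)*514 = 9766/3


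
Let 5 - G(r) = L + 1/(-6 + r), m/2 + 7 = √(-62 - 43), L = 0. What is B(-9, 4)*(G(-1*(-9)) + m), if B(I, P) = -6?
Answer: 56 - 12*I*√105 ≈ 56.0 - 122.96*I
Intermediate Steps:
m = -14 + 2*I*√105 (m = -14 + 2*√(-62 - 43) = -14 + 2*√(-105) = -14 + 2*(I*√105) = -14 + 2*I*√105 ≈ -14.0 + 20.494*I)
G(r) = 5 - 1/(-6 + r) (G(r) = 5 - (0 + 1/(-6 + r)) = 5 - 1/(-6 + r))
B(-9, 4)*(G(-1*(-9)) + m) = -6*((-31 + 5*(-1*(-9)))/(-6 - 1*(-9)) + (-14 + 2*I*√105)) = -6*((-31 + 5*9)/(-6 + 9) + (-14 + 2*I*√105)) = -6*((-31 + 45)/3 + (-14 + 2*I*√105)) = -6*((⅓)*14 + (-14 + 2*I*√105)) = -6*(14/3 + (-14 + 2*I*√105)) = -6*(-28/3 + 2*I*√105) = 56 - 12*I*√105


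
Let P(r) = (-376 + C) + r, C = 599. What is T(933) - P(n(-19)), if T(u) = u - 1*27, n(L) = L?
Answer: 702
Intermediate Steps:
P(r) = 223 + r (P(r) = (-376 + 599) + r = 223 + r)
T(u) = -27 + u (T(u) = u - 27 = -27 + u)
T(933) - P(n(-19)) = (-27 + 933) - (223 - 19) = 906 - 1*204 = 906 - 204 = 702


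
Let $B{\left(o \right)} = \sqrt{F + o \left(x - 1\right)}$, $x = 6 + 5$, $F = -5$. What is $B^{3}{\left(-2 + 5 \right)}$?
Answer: $125$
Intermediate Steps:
$x = 11$
$B{\left(o \right)} = \sqrt{-5 + 10 o}$ ($B{\left(o \right)} = \sqrt{-5 + o \left(11 - 1\right)} = \sqrt{-5 + o 10} = \sqrt{-5 + 10 o}$)
$B^{3}{\left(-2 + 5 \right)} = \left(\sqrt{-5 + 10 \left(-2 + 5\right)}\right)^{3} = \left(\sqrt{-5 + 10 \cdot 3}\right)^{3} = \left(\sqrt{-5 + 30}\right)^{3} = \left(\sqrt{25}\right)^{3} = 5^{3} = 125$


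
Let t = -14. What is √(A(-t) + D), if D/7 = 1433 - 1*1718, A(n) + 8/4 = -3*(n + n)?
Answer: I*√2081 ≈ 45.618*I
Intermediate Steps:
A(n) = -2 - 6*n (A(n) = -2 - 3*(n + n) = -2 - 6*n)
D = -1995 (D = 7*(1433 - 1*1718) = 7*(1433 - 1718) = 7*(-285) = -1995)
√(A(-t) + D) = √((-2 - (-6)*(-14)) - 1995) = √((-2 - 6*14) - 1995) = √((-2 - 84) - 1995) = √(-86 - 1995) = √(-2081) = I*√2081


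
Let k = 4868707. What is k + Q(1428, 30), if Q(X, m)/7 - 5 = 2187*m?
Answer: 5328012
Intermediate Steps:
Q(X, m) = 35 + 15309*m (Q(X, m) = 35 + 7*(2187*m) = 35 + 15309*m)
k + Q(1428, 30) = 4868707 + (35 + 15309*30) = 4868707 + (35 + 459270) = 4868707 + 459305 = 5328012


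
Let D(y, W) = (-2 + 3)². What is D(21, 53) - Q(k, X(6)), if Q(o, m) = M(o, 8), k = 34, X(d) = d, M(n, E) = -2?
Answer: 3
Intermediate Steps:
D(y, W) = 1 (D(y, W) = 1² = 1)
Q(o, m) = -2
D(21, 53) - Q(k, X(6)) = 1 - 1*(-2) = 1 + 2 = 3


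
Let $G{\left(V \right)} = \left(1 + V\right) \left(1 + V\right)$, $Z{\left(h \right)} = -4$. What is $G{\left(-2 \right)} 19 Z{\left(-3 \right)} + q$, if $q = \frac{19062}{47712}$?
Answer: $- \frac{601175}{7952} \approx -75.6$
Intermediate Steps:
$q = \frac{3177}{7952}$ ($q = 19062 \cdot \frac{1}{47712} = \frac{3177}{7952} \approx 0.39952$)
$G{\left(V \right)} = \left(1 + V\right)^{2}$
$G{\left(-2 \right)} 19 Z{\left(-3 \right)} + q = \left(1 - 2\right)^{2} \cdot 19 \left(-4\right) + \frac{3177}{7952} = \left(-1\right)^{2} \cdot 19 \left(-4\right) + \frac{3177}{7952} = 1 \cdot 19 \left(-4\right) + \frac{3177}{7952} = 19 \left(-4\right) + \frac{3177}{7952} = -76 + \frac{3177}{7952} = - \frac{601175}{7952}$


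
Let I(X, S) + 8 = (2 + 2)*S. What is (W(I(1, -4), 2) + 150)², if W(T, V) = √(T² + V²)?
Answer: 23080 + 600*√145 ≈ 30305.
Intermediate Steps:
I(X, S) = -8 + 4*S (I(X, S) = -8 + (2 + 2)*S = -8 + 4*S)
(W(I(1, -4), 2) + 150)² = (√((-8 + 4*(-4))² + 2²) + 150)² = (√((-8 - 16)² + 4) + 150)² = (√((-24)² + 4) + 150)² = (√(576 + 4) + 150)² = (√580 + 150)² = (2*√145 + 150)² = (150 + 2*√145)²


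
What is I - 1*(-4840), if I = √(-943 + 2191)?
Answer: 4840 + 4*√78 ≈ 4875.3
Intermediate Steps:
I = 4*√78 (I = √1248 = 4*√78 ≈ 35.327)
I - 1*(-4840) = 4*√78 - 1*(-4840) = 4*√78 + 4840 = 4840 + 4*√78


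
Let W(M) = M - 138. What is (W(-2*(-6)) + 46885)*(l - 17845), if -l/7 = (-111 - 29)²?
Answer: -7249749155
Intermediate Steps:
l = -137200 (l = -7*(-111 - 29)² = -7*(-140)² = -7*19600 = -137200)
W(M) = -138 + M
(W(-2*(-6)) + 46885)*(l - 17845) = ((-138 - 2*(-6)) + 46885)*(-137200 - 17845) = ((-138 + 12) + 46885)*(-155045) = (-126 + 46885)*(-155045) = 46759*(-155045) = -7249749155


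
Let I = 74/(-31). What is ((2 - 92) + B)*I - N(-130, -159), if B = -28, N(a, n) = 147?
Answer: 4175/31 ≈ 134.68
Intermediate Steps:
I = -74/31 (I = 74*(-1/31) = -74/31 ≈ -2.3871)
((2 - 92) + B)*I - N(-130, -159) = ((2 - 92) - 28)*(-74/31) - 1*147 = (-90 - 28)*(-74/31) - 147 = -118*(-74/31) - 147 = 8732/31 - 147 = 4175/31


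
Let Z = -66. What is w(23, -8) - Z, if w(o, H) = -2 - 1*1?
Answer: 63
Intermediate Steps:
w(o, H) = -3 (w(o, H) = -2 - 1 = -3)
w(23, -8) - Z = -3 - 1*(-66) = -3 + 66 = 63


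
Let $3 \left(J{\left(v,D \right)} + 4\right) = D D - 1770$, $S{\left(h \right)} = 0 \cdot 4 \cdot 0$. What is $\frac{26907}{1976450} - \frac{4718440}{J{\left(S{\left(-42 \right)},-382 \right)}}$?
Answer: $- \frac{13986701892603}{142444727950} \approx -98.19$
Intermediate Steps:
$S{\left(h \right)} = 0$ ($S{\left(h \right)} = 0 \cdot 0 = 0$)
$J{\left(v,D \right)} = -594 + \frac{D^{2}}{3}$ ($J{\left(v,D \right)} = -4 + \frac{D D - 1770}{3} = -4 + \frac{D^{2} - 1770}{3} = -4 + \frac{-1770 + D^{2}}{3} = -4 + \left(-590 + \frac{D^{2}}{3}\right) = -594 + \frac{D^{2}}{3}$)
$\frac{26907}{1976450} - \frac{4718440}{J{\left(S{\left(-42 \right)},-382 \right)}} = \frac{26907}{1976450} - \frac{4718440}{-594 + \frac{\left(-382\right)^{2}}{3}} = 26907 \cdot \frac{1}{1976450} - \frac{4718440}{-594 + \frac{1}{3} \cdot 145924} = \frac{26907}{1976450} - \frac{4718440}{-594 + \frac{145924}{3}} = \frac{26907}{1976450} - \frac{4718440}{\frac{144142}{3}} = \frac{26907}{1976450} - \frac{7077660}{72071} = - \frac{13986701892603}{142444727950}$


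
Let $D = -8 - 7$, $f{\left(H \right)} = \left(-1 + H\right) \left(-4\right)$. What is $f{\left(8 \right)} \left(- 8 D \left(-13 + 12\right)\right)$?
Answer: $3360$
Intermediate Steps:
$f{\left(H \right)} = 4 - 4 H$
$D = -15$ ($D = -8 - 7 = -15$)
$f{\left(8 \right)} \left(- 8 D \left(-13 + 12\right)\right) = \left(4 - 32\right) \left(- 8 \left(- 15 \left(-13 + 12\right)\right)\right) = \left(4 - 32\right) \left(- 8 \left(\left(-15\right) \left(-1\right)\right)\right) = - 28 \left(\left(-8\right) 15\right) = \left(-28\right) \left(-120\right) = 3360$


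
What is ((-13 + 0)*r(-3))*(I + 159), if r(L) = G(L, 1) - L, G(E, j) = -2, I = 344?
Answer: -6539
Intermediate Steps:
r(L) = -2 - L
((-13 + 0)*r(-3))*(I + 159) = ((-13 + 0)*(-2 - 1*(-3)))*(344 + 159) = -13*(-2 + 3)*503 = -13*1*503 = -13*503 = -6539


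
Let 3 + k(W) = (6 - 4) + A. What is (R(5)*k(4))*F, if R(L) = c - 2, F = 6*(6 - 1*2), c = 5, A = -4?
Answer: -360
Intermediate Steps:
F = 24 (F = 6*(6 - 2) = 6*4 = 24)
k(W) = -5 (k(W) = -3 + ((6 - 4) - 4) = -3 + (2 - 4) = -3 - 2 = -5)
R(L) = 3 (R(L) = 5 - 2 = 3)
(R(5)*k(4))*F = (3*(-5))*24 = -15*24 = -360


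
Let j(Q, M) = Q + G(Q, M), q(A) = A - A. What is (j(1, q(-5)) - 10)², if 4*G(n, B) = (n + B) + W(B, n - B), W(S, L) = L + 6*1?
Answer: 49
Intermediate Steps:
q(A) = 0
W(S, L) = 6 + L (W(S, L) = L + 6 = 6 + L)
G(n, B) = 3/2 + n/2 (G(n, B) = ((n + B) + (6 + (n - B)))/4 = ((B + n) + (6 + n - B))/4 = (6 + 2*n)/4 = 3/2 + n/2)
j(Q, M) = 3/2 + 3*Q/2 (j(Q, M) = Q + (3/2 + Q/2) = 3/2 + 3*Q/2)
(j(1, q(-5)) - 10)² = ((3/2 + (3/2)*1) - 10)² = ((3/2 + 3/2) - 10)² = (3 - 10)² = (-7)² = 49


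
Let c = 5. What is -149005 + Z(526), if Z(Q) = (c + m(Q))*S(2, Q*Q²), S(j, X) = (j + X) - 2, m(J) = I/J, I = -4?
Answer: 726402171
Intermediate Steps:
m(J) = -4/J
S(j, X) = -2 + X + j (S(j, X) = (X + j) - 2 = -2 + X + j)
Z(Q) = Q³*(5 - 4/Q) (Z(Q) = (5 - 4/Q)*(-2 + Q*Q² + 2) = (5 - 4/Q)*(-2 + Q³ + 2) = (5 - 4/Q)*Q³ = Q³*(5 - 4/Q))
-149005 + Z(526) = -149005 + 526²*(-4 + 5*526) = -149005 + 276676*(-4 + 2630) = -149005 + 276676*2626 = -149005 + 726551176 = 726402171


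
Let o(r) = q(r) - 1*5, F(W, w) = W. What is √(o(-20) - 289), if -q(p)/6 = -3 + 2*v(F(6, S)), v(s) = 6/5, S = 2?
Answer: 22*I*√15/5 ≈ 17.041*I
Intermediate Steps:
v(s) = 6/5 (v(s) = 6*(⅕) = 6/5)
q(p) = 18/5 (q(p) = -6*(-3 + 2*(6/5)) = -6*(-3 + 12/5) = -6*(-⅗) = 18/5)
o(r) = -7/5 (o(r) = 18/5 - 1*5 = 18/5 - 5 = -7/5)
√(o(-20) - 289) = √(-7/5 - 289) = √(-1452/5) = 22*I*√15/5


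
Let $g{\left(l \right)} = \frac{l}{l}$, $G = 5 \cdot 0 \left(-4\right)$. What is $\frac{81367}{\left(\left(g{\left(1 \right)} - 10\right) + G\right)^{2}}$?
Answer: $\frac{81367}{81} \approx 1004.5$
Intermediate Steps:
$G = 0$ ($G = 0 \left(-4\right) = 0$)
$g{\left(l \right)} = 1$
$\frac{81367}{\left(\left(g{\left(1 \right)} - 10\right) + G\right)^{2}} = \frac{81367}{\left(\left(1 - 10\right) + 0\right)^{2}} = \frac{81367}{\left(-9 + 0\right)^{2}} = \frac{81367}{\left(-9\right)^{2}} = \frac{81367}{81}$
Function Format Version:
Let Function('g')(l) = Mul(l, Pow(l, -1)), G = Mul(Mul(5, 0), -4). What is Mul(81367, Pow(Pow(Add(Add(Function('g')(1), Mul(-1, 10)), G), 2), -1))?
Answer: Rational(81367, 81) ≈ 1004.5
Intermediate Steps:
G = 0 (G = Mul(0, -4) = 0)
Function('g')(l) = 1
Mul(81367, Pow(Pow(Add(Add(Function('g')(1), Mul(-1, 10)), G), 2), -1)) = Mul(81367, Pow(Pow(Add(Add(1, Mul(-1, 10)), 0), 2), -1)) = Mul(81367, Pow(Pow(Add(Add(1, -10), 0), 2), -1)) = Mul(81367, Pow(Pow(Add(-9, 0), 2), -1)) = Mul(81367, Pow(Pow(-9, 2), -1)) = Mul(81367, Pow(81, -1)) = Mul(81367, Rational(1, 81)) = Rational(81367, 81)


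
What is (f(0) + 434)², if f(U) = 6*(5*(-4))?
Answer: 98596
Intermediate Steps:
f(U) = -120 (f(U) = 6*(-20) = -120)
(f(0) + 434)² = (-120 + 434)² = 314² = 98596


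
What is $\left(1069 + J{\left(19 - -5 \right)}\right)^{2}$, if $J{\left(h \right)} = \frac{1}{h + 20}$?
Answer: $\frac{2212479369}{1936} \approx 1.1428 \cdot 10^{6}$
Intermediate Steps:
$J{\left(h \right)} = \frac{1}{20 + h}$
$\left(1069 + J{\left(19 - -5 \right)}\right)^{2} = \left(1069 + \frac{1}{20 + \left(19 - -5\right)}\right)^{2} = \left(1069 + \frac{1}{20 + \left(19 + 5\right)}\right)^{2} = \left(1069 + \frac{1}{20 + 24}\right)^{2} = \left(1069 + \frac{1}{44}\right)^{2} = \left(\frac{47037}{44}\right)^{2} = \frac{2212479369}{1936}$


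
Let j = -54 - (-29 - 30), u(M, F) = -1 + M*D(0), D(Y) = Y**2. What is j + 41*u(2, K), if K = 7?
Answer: -36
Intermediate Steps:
u(M, F) = -1 (u(M, F) = -1 + M*0**2 = -1 + M*0 = -1 + 0 = -1)
j = 5 (j = -54 - 1*(-59) = -54 + 59 = 5)
j + 41*u(2, K) = 5 + 41*(-1) = 5 - 41 = -36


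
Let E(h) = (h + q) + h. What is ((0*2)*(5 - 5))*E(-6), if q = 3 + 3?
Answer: 0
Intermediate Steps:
q = 6
E(h) = 6 + 2*h (E(h) = (h + 6) + h = (6 + h) + h = 6 + 2*h)
((0*2)*(5 - 5))*E(-6) = ((0*2)*(5 - 5))*(6 + 2*(-6)) = (0*0)*(6 - 12) = 0*(-6) = 0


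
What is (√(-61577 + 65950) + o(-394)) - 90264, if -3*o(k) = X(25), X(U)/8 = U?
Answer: -270992/3 + √4373 ≈ -90265.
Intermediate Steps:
X(U) = 8*U
o(k) = -200/3 (o(k) = -8*25/3 = -⅓*200 = -200/3)
(√(-61577 + 65950) + o(-394)) - 90264 = (√(-61577 + 65950) - 200/3) - 90264 = (√4373 - 200/3) - 90264 = (-200/3 + √4373) - 90264 = -270992/3 + √4373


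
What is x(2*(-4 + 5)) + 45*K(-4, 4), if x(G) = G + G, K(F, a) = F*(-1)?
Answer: 184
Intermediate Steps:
K(F, a) = -F
x(G) = 2*G
x(2*(-4 + 5)) + 45*K(-4, 4) = 2*(2*(-4 + 5)) + 45*(-1*(-4)) = 2*(2*1) + 45*4 = 2*2 + 180 = 4 + 180 = 184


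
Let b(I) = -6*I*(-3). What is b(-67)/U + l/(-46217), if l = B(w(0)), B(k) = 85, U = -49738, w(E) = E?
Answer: 25754986/1149370573 ≈ 0.022408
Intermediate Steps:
b(I) = 18*I
l = 85
b(-67)/U + l/(-46217) = (18*(-67))/(-49738) + 85/(-46217) = -1206*(-1/49738) + 85*(-1/46217) = 603/24869 - 85/46217 = 25754986/1149370573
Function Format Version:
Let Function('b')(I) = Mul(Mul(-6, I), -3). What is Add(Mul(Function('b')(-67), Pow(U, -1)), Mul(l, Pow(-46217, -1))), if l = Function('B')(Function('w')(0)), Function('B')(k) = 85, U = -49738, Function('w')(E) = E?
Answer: Rational(25754986, 1149370573) ≈ 0.022408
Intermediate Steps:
Function('b')(I) = Mul(18, I)
l = 85
Add(Mul(Function('b')(-67), Pow(U, -1)), Mul(l, Pow(-46217, -1))) = Add(Mul(Mul(18, -67), Pow(-49738, -1)), Mul(85, Pow(-46217, -1))) = Add(Mul(-1206, Rational(-1, 49738)), Mul(85, Rational(-1, 46217))) = Add(Rational(603, 24869), Rational(-85, 46217)) = Rational(25754986, 1149370573)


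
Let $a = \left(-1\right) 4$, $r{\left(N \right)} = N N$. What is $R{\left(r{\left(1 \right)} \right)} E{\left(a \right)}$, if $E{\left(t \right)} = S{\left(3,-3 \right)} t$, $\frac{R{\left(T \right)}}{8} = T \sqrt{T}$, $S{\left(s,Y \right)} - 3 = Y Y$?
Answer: $-384$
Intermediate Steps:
$r{\left(N \right)} = N^{2}$
$S{\left(s,Y \right)} = 3 + Y^{2}$ ($S{\left(s,Y \right)} = 3 + Y Y = 3 + Y^{2}$)
$a = -4$
$R{\left(T \right)} = 8 T^{\frac{3}{2}}$ ($R{\left(T \right)} = 8 T \sqrt{T} = 8 T^{\frac{3}{2}}$)
$E{\left(t \right)} = 12 t$ ($E{\left(t \right)} = \left(3 + \left(-3\right)^{2}\right) t = \left(3 + 9\right) t = 12 t$)
$R{\left(r{\left(1 \right)} \right)} E{\left(a \right)} = 8 \left(1^{2}\right)^{\frac{3}{2}} \cdot 12 \left(-4\right) = 8 \cdot 1^{\frac{3}{2}} \left(-48\right) = 8 \cdot 1 \left(-48\right) = 8 \left(-48\right) = -384$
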